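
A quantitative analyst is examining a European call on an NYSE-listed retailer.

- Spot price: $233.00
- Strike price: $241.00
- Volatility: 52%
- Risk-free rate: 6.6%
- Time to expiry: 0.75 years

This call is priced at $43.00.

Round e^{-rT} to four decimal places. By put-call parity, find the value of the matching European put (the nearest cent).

exp(−rT) = exp(−0.066·0.75) = 0.9517
Put-call parity: C − P = S − K·e^(−rT) = 233 − 241·0.9517 = 233 − 229.3597 = 3.6403
P = C − (C − P) = 43.00 − (3.6403) = 39.3597

$39.36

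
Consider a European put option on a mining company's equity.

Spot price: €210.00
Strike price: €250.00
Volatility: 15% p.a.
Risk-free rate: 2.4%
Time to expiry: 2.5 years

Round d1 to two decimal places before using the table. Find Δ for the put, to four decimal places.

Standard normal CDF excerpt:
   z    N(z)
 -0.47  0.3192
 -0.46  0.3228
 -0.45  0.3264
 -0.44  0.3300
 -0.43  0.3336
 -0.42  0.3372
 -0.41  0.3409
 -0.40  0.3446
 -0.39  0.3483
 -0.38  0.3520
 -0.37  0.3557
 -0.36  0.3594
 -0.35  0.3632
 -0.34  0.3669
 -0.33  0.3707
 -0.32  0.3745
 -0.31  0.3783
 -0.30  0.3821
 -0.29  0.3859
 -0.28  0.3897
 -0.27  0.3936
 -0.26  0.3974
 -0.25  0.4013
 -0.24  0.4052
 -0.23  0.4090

-0.6406

σ√T = 0.15·√2.5 = 0.2372
d₁ = [ln(210/250) + (0.024 + 0.15²/2)·2.5] / 0.2372 = [-0.1744 + 0.0881] / 0.2372 = -0.3636 ≈ -0.36
N(d₁) = N(-0.36) = 0.3594
Δ_put = N(d₁) − 1 = 0.3594 − 1 = -0.6406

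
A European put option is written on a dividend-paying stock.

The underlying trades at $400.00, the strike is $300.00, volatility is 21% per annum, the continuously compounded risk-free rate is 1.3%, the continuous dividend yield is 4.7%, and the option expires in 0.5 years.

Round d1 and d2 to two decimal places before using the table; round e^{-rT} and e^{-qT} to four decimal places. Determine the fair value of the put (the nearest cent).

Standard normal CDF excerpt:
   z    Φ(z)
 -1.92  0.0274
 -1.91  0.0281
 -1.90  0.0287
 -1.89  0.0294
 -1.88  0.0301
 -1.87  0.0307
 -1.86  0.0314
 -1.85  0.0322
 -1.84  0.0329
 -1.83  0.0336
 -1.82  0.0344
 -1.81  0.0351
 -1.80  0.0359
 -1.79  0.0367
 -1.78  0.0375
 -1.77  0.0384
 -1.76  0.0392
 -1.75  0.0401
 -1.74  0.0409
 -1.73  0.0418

$0.74

σ√T = 0.21·√0.5 = 0.1485
d₁ = [ln(400/300) + (0.013 − 0.047 + 0.21²/2)·0.5] / 0.1485 = [0.2877 − 0.0060] / 0.1485 = 1.8971 → 1.90
d₂ = d₁ − σ√T = 1.8971 − 0.1485 = 1.7486 → 1.75
e^(−qT) = e^(−0.047·0.5) = 0.9768;  e^(−rT) = e^(−0.013·0.5) = 0.9935
P = 300·0.9935·N(-1.75) − 400·0.9768·N(-1.90) = 300·0.9935·0.0401 − 400·0.9768·0.0287 = 11.9518 − 11.2137 = 0.7381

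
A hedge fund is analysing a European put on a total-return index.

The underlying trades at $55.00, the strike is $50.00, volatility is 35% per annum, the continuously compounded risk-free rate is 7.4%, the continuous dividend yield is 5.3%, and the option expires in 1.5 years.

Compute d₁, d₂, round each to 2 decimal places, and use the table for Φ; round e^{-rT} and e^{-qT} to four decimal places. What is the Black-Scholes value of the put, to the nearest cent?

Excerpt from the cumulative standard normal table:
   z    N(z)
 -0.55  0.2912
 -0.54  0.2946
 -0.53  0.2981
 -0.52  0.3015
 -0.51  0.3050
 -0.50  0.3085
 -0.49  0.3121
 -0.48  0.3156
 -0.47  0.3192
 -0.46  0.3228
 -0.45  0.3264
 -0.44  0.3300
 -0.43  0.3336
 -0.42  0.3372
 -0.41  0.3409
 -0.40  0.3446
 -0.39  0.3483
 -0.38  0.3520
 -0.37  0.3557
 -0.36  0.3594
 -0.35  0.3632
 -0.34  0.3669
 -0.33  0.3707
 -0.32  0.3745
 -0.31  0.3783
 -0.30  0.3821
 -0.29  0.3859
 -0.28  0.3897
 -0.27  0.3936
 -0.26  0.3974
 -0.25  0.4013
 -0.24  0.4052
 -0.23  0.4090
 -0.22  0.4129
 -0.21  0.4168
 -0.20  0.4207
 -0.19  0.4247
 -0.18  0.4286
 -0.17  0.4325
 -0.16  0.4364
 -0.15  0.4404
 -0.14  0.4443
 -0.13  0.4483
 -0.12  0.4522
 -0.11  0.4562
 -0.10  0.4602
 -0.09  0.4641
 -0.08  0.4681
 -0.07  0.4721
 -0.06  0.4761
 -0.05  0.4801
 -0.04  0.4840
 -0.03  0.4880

$5.45

σ√T = 0.35 × 1.2247 = 0.4287
d₁ = [ln(55/50) + (0.074 − 0.053 + 0.35²/2)·1.5] / 0.4287 = [0.0953 + 0.1234] / 0.4287 = 0.5102 → 0.51
d₂ = d₁ − σ√T = 0.5102 − 0.4287 = 0.0815 → 0.08
e^(−qT) = e^(−0.053·1.5) = 0.9236;  e^(−rT) = e^(−0.074·1.5) = 0.8949
N(−d₂) = N(-0.08) = 0.4681;  N(−d₁) = N(-0.51) = 0.3050
P = 50·0.8949·0.4681 − 55·0.9236·0.3050 = 20.9451 − 15.4934 = 5.4517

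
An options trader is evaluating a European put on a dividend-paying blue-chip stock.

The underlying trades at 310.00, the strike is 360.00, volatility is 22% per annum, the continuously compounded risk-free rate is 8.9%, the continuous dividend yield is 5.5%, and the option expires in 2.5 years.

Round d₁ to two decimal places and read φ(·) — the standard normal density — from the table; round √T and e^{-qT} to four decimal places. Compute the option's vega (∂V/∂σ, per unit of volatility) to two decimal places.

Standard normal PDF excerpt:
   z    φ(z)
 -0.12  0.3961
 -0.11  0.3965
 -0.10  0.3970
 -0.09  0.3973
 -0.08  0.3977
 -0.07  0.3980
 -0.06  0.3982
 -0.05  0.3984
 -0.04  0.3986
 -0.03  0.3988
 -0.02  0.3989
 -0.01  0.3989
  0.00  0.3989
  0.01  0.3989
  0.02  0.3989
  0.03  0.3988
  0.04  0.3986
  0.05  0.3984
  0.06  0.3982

σ√T = 0.22 × 1.5811 = 0.3479
d₁ = [ln(310/360) + (0.089 − 0.055 + 0.22²/2)·2.5] / 0.3479 = [-0.1495 + 0.1455] / 0.3479 = -0.0116 ⇒ -0.01
√T = √2.5 = 1.5811
φ(d₁) = φ(-0.01) = 0.3989
e^(−qT) = e^(−0.055·2.5) = 0.8715
vega = S·e^(−qT)·φ(d₁)·√T = 310·0.8715·0.3989·1.5811 = 170.3933

170.39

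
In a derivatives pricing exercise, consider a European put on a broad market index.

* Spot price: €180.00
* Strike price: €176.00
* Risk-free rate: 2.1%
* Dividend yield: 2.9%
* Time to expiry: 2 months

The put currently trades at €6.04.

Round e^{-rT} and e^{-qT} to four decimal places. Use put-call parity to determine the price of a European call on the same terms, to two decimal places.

exp(−qT) = exp(−0.029·0.1667) = 0.9952;  exp(−rT) = exp(−0.021·0.1667) = 0.9965
Put-call parity: C − P = S·e^(−qT) − K·e^(−rT) = 180·0.9952 − 176·0.9965 = 179.1360 − 175.3840 = 3.7520
C = P + (C − P) = 6.04 + (3.7520) = 9.7920

€9.79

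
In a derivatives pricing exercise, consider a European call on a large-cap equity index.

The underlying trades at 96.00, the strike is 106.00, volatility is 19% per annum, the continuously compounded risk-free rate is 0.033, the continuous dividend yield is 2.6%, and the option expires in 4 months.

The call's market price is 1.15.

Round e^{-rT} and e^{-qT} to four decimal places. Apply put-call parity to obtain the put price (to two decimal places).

exp(−qT) = exp(−0.026·0.3333) = 0.9914;  exp(−rT) = exp(−0.033·0.3333) = 0.9891
Put-call parity: C − P = S·e^(−qT) − K·e^(−rT) = 96·0.9914 − 106·0.9891 = 95.1744 − 104.8446 = -9.6702
P = C − (C − P) = 1.15 − (-9.6702) = 10.8202

10.82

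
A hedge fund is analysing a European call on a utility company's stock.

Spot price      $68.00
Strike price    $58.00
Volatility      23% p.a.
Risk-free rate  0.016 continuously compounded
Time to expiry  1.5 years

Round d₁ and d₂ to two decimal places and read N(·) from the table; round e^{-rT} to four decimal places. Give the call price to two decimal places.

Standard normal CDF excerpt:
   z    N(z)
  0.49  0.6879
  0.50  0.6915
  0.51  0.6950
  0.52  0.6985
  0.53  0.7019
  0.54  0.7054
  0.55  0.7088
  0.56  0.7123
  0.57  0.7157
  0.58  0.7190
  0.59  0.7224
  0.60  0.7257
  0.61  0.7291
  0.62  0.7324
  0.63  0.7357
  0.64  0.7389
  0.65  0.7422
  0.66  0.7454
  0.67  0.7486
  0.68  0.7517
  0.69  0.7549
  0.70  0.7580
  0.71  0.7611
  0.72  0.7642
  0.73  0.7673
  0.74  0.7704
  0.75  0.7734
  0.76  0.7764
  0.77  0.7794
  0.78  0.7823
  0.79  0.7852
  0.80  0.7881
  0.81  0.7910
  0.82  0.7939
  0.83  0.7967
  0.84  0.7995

$14.04

T = 1.5;  σ√T = 0.2817
d₁ = [ln(68/58) + (0.016 + 0.23²/2)·1.5] / 0.2817 = [0.1591 + 0.0637] / 0.2817 = 0.7907 → 0.79
d₂ = d₁ − σ√T = 0.7907 − 0.2817 = 0.5090 → 0.51
e^(−rT) = e^(−0.016·1.5) = 0.9763
C = 68·N(0.79) − 58·0.9763·N(0.51) = 68·0.7852 − 58·0.9763·0.6950 = 53.3936 − 39.3547 = 14.0389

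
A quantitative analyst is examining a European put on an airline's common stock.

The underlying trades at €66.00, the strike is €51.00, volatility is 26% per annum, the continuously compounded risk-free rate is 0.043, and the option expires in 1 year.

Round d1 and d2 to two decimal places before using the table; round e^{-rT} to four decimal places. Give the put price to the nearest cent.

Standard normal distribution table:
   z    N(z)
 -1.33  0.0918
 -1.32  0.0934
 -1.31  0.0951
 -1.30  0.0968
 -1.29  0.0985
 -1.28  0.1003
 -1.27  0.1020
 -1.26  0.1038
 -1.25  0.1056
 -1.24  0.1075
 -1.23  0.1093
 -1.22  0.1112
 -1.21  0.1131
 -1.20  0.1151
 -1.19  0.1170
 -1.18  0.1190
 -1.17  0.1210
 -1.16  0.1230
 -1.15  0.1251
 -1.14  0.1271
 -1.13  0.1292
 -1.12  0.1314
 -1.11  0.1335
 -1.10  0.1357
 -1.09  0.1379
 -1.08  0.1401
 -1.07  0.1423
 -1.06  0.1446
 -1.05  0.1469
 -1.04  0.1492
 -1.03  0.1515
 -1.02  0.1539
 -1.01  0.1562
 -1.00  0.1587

T = 1;  σ√T = 0.2600
d₁ = [ln(66/51) + (0.043 + 0.26²/2)·1] / 0.2600 = [0.2578 + 0.0768] / 0.2600 = 1.2870 ≈ 1.29
d₂ = d₁ − σ√T = 1.2870 − 0.2600 = 1.0270 ≈ 1.03
exp(−rT) = exp(−0.043·1) = 0.9579
N(−d₂) = N(-1.03) = 0.1515;  N(−d₁) = N(-1.29) = 0.0985
P = 51·0.9579·0.1515 − 66·0.0985 = 7.4012 − 6.5010 = 0.9002

€0.90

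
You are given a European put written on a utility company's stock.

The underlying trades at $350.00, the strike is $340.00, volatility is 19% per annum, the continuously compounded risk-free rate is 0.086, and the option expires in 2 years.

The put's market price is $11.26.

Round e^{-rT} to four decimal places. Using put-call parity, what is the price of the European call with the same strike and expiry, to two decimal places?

exp(−rT) = exp(−0.086·2) = 0.8420
Put-call parity: C − P = S − K·e^(−rT) = 350 − 340·0.8420 = 350 − 286.2800 = 63.7200
C = P + (C − P) = 11.26 + (63.7200) = 74.9800

$74.98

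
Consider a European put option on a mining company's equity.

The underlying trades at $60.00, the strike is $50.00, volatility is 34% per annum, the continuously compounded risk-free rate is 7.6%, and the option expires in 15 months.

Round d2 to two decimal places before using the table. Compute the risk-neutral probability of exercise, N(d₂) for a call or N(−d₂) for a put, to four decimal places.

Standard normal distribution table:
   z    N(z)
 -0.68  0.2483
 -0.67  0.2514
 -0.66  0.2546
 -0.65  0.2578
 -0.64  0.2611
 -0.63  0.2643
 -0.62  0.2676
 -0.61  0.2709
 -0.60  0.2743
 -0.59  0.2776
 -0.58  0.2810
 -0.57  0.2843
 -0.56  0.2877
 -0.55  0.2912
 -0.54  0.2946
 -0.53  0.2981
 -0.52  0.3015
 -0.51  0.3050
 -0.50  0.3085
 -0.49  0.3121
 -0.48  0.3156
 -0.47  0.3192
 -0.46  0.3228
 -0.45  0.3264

T = 1.25;  σ√T = 0.3801
d₁ = [ln(60/50) + (0.076 + 0.34²/2)·1.25] / 0.3801 = [0.1823 + 0.1673] / 0.3801 = 0.9196 → 0.92
d₂ = d₁ − σ√T = 0.9196 − 0.3801 = 0.5395 → 0.54
Pr(exercise) under Q = N(−d₂) = N(-0.54) = 0.2946

0.2946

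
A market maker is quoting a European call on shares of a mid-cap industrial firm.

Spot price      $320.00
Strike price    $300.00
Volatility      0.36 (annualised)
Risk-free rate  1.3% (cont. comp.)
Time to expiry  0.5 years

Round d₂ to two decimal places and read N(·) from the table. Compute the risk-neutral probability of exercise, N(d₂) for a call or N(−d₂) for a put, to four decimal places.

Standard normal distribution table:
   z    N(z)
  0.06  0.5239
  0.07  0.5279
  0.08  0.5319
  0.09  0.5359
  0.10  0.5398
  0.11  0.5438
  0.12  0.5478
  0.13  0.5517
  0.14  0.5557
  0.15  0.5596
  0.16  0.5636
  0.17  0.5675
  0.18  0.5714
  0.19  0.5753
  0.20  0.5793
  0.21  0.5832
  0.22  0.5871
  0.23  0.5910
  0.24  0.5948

σ√T = 0.36·√0.5 = 0.2546
d₁ = [ln(320/300) + (0.013 + ½·0.36²)·0.5] / (σ√T) = (0.0645 + 0.0389) / 0.2546 = 0.4063 which rounds to 0.41
d₂ = 0.4063 − 0.2546 = 0.1518 which rounds to 0.15
Risk-neutral Pr[S_T > K] = N(d₂) = N(0.15) = 0.5596

0.5596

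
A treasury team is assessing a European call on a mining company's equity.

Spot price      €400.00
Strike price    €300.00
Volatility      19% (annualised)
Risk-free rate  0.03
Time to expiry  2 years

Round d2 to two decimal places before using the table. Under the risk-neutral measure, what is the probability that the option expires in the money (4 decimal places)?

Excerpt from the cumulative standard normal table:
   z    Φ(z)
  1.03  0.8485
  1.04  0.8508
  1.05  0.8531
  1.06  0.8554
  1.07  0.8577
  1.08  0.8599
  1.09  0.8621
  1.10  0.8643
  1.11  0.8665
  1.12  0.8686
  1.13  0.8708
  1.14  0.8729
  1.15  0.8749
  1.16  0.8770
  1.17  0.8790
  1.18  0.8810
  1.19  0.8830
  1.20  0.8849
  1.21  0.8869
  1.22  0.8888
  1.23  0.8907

σ√T = 0.19·√2 = 0.2687
d₁ = [ln(400/300) + (0.03 + ½·0.19²)·2] / (σ√T) = (0.2877 + 0.0961) / 0.2687 = 1.4283 ⇒ 1.43
d₂ = 1.4283 − 0.2687 = 1.1596 ⇒ 1.16
Risk-neutral Pr[S_T > K] = N(d₂) = N(1.16) = 0.8770

0.8770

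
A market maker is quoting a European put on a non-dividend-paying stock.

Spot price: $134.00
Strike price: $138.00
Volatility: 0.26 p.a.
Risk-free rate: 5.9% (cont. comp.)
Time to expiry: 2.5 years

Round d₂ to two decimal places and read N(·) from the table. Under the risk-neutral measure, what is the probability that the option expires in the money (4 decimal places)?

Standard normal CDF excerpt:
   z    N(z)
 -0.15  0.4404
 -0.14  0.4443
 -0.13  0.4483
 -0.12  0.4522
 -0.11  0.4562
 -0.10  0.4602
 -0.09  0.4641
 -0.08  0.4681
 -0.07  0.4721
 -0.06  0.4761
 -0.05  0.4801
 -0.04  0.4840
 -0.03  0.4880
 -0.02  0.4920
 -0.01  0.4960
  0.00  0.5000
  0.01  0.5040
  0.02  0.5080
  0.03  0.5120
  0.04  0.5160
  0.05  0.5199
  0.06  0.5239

σ√T = 0.26·√2.5 = 0.4111
ln(S/K) + (r + σ²/2)T = ln(134/138) + (0.059 + 0.26²/2)·2.5 = -0.0294 + 0.2320 = 0.2026
d₁ = 0.2026 / 0.4111 = 0.4928 ⇒ 0.49
d₂ = d₁ − σ√T = 0.4928 − 0.4111 = 0.0817 ⇒ 0.08
Pr(exercise) under Q = N(−d₂) = N(-0.08) = 0.4681

0.4681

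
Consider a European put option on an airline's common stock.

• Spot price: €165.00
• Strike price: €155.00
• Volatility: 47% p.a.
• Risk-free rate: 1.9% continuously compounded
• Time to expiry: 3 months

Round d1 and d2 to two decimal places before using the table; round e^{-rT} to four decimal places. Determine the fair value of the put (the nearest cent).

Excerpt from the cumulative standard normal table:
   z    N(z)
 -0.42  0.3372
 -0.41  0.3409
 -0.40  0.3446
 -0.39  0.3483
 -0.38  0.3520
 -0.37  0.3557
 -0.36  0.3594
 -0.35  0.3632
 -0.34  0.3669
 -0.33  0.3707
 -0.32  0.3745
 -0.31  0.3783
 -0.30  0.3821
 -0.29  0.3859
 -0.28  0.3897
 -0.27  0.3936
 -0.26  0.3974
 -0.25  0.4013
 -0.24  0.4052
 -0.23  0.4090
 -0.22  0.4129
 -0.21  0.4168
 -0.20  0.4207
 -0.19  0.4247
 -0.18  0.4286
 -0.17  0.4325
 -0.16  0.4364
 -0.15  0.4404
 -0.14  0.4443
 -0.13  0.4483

€9.86

T = 0.25;  σ√T = 0.2350
d₁ = [ln(165/155) + (0.019 + 0.47²/2)·0.25] / 0.2350 = [0.0625 + 0.0324] / 0.2350 = 0.4038 ≈ 0.40
d₂ = d₁ − σ√T = 0.4038 − 0.2350 = 0.1688 ≈ 0.17
exp(−rT) = exp(−0.019·0.25) = 0.9953
P = 155·0.9953·N(-0.17) − 165·N(-0.40) = 155·0.9953·0.4325 − 165·0.3446 = 66.7224 − 56.8590 = 9.8634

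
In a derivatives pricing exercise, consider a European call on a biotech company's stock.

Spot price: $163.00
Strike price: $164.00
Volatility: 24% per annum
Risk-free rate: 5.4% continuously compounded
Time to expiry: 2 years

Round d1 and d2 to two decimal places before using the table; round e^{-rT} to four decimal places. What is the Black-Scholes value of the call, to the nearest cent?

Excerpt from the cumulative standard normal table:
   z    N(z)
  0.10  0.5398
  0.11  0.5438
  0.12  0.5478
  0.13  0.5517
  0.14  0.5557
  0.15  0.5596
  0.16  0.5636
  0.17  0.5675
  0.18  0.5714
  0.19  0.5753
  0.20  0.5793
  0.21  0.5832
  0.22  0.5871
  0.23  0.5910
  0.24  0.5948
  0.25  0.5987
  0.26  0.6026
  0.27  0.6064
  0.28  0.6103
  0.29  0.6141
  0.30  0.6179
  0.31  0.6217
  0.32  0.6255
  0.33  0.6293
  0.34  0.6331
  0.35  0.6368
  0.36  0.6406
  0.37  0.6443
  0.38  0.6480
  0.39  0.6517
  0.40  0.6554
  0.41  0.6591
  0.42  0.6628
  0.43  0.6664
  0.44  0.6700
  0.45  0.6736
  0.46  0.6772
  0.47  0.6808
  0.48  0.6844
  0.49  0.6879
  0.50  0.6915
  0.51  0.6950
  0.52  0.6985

$29.76

σ√T = 0.24·√2 = 0.3394
d₁ = [ln(163/164) + (0.054 + 0.24²/2)·2] / 0.3394 = [-0.0061 + 0.1656] / 0.3394 = 0.4699 ≈ 0.47
d₂ = d₁ − σ√T = 0.4699 − 0.3394 = 0.1305 ≈ 0.13
exp(−rT) = exp(−0.054·2) = 0.8976
C = 163·N(0.47) − 164·0.8976·N(0.13) = 163·0.6808 − 164·0.8976·0.5517 = 110.9704 − 81.2138 = 29.7566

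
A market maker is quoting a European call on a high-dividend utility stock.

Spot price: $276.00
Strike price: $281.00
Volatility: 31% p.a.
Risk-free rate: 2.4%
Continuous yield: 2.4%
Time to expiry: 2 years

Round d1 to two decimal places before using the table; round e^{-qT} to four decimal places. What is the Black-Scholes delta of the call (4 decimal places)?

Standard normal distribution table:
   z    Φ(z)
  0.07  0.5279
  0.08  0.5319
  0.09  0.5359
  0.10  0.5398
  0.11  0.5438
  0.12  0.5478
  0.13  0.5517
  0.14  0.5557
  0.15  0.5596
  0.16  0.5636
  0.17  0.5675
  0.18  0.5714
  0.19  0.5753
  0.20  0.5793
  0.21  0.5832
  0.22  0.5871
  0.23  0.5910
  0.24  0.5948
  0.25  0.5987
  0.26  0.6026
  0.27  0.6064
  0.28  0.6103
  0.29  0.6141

0.5446

σ√T = 0.31·√2 = 0.4384
d₁ = [ln(276/281) + (0.024 − 0.024 + 0.31²/2)·2] / 0.4384 = [-0.0180 + 0.0961] / 0.4384 = 0.1783 → 0.18
N(d₁) = N(0.18) = 0.5714
Δ_call = exp(−qT)·N(d₁) = 0.9531·0.5714 = 0.5446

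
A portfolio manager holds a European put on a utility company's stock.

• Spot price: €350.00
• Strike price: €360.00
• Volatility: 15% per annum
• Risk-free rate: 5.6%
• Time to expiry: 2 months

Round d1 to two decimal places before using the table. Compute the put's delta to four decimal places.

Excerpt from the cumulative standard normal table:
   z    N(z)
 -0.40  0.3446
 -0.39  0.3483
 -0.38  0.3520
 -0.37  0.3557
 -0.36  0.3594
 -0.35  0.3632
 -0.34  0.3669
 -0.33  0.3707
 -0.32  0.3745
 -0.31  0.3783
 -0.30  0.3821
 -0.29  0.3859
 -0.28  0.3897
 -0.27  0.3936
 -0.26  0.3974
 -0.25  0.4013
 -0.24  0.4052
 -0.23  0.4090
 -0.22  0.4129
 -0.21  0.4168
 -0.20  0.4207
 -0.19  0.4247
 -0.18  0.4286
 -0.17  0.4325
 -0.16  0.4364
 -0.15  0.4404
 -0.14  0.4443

σ√T = 0.15·√0.1667 = 0.0612
d₁ = [ln(350/360) + (0.056 + ½·0.15²)·0.1667] / (σ√T) = (-0.0282 + 0.0112) / 0.0612 = -0.2770 → -0.28
N(d₁) = N(-0.28) = 0.3897
Δ_put = N(d₁) − 1 = 0.3897 − 1 = -0.6103

-0.6103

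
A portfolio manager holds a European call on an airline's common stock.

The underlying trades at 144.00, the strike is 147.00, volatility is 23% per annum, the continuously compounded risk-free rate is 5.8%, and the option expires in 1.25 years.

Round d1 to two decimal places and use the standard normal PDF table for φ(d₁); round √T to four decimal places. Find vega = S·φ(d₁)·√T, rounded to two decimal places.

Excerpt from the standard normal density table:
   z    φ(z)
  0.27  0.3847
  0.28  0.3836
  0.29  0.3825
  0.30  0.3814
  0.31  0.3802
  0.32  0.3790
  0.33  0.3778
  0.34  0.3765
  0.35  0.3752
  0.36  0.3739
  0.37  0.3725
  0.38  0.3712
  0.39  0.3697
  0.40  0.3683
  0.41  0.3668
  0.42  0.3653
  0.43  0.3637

60.82

T = 1.25;  σ√T = 0.2571
d₁ = [ln(144/147) + (0.058 + ½·0.23²)·1.25] / (σ√T) = (-0.0206 + 0.1056) / 0.2571 = 0.3303 ≈ 0.33
√T = √1.25 = 1.1180
φ(d₁) = φ(0.33) = 0.3778
vega = S·φ(d₁)·√T = 144·0.3778·1.1180 = 60.8228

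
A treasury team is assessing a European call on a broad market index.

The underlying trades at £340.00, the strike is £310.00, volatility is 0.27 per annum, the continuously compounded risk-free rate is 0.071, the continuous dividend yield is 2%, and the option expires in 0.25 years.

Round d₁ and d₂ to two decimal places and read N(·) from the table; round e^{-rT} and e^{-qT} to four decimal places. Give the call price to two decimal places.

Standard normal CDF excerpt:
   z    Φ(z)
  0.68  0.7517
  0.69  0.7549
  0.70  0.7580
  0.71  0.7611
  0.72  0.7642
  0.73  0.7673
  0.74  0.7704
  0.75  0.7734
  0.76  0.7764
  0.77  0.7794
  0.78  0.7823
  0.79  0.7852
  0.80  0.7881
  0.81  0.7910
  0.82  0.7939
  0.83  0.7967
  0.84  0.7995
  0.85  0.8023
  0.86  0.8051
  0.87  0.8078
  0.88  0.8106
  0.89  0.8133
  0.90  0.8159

T = 0.25;  σ√T = 0.1350
ln(S/K) + (r − q + σ²/2)T = ln(340/310) + (0.071 − 0.02 + 0.27²/2)·0.25 = 0.0924 + 0.0219 = 0.1142
d₁ = 0.1142 / 0.1350 = 0.8462 → 0.85
d₂ = d₁ − σ√T = 0.8462 − 0.1350 = 0.7112 → 0.71
exp(−qT) = exp(−0.02·0.25) = 0.9950;  exp(−rT) = exp(−0.071·0.25) = 0.9824
N(d₁) = N(0.85) = 0.8023;  N(d₂) = N(0.71) = 0.7611
C = 340·0.9950·0.8023 − 310·0.9824·0.7611 = 271.4181 − 231.7884 = 39.6297

£39.63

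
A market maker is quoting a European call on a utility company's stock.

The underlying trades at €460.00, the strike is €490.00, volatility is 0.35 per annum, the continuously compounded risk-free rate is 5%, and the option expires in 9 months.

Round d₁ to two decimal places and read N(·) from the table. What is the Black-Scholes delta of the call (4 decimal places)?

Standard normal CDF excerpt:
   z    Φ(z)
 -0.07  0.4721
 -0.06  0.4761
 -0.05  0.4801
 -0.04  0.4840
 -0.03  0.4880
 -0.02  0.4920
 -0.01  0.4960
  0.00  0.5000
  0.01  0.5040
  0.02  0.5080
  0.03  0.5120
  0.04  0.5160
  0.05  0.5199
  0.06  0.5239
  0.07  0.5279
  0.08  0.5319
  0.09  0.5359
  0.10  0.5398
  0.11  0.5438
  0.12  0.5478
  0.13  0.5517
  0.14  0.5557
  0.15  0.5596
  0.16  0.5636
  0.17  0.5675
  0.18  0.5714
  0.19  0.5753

0.5279

σ√T = 0.35 × 0.8660 = 0.3031
ln(S/K) + (r + σ²/2)T = ln(460/490) + (0.05 + 0.35²/2)·0.75 = -0.0632 + 0.0834 = 0.0203
d₁ = 0.0203 / 0.3031 = 0.0668 which rounds to 0.07
N(d₁) = N(0.07) = 0.5279
Δ_call = N(d₁) = 0.5279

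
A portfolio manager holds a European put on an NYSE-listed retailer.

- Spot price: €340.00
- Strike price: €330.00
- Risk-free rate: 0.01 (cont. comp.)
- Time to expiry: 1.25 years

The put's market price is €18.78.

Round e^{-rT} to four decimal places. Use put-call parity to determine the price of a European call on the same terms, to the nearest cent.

€32.87

e^(−rT) = e^(−0.01·1.25) = 0.9876
Put-call parity: C − P = S − K·e^(−rT) = 340 − 330·0.9876 = 340 − 325.9080 = 14.0920
C = P + (C − P) = 18.78 + (14.0920) = 32.8720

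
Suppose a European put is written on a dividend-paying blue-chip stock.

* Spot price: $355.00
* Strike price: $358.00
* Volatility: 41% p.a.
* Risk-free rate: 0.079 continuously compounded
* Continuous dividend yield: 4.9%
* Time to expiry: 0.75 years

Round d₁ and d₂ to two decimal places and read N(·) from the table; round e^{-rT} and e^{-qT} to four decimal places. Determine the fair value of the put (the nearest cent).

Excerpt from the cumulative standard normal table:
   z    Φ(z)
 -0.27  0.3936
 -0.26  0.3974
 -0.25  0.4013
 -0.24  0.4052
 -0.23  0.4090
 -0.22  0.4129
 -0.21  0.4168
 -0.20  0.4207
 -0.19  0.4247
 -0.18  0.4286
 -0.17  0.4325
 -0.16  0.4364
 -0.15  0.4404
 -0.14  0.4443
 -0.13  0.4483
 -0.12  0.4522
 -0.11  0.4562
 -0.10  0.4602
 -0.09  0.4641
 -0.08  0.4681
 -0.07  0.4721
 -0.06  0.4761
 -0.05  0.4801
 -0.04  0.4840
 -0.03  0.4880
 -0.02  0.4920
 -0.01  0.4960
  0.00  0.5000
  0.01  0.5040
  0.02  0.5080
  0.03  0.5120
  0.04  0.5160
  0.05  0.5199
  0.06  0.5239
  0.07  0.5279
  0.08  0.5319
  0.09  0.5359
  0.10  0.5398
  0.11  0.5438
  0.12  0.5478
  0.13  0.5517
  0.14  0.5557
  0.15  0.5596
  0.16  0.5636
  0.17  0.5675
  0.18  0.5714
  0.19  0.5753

$46.21

σ√T = 0.41 × 0.8660 = 0.3551
d₁ = [ln(355/358) + (0.079 − 0.049 + ½·0.41²)·0.75] / (σ√T) = (-0.0084 + 0.0855) / 0.3551 = 0.2172 ≈ 0.22
d₂ = 0.2172 − 0.3551 = -0.1379 ≈ -0.14
exp(−qT) = exp(−0.049·0.75) = 0.9639;  exp(−rT) = exp(−0.079·0.75) = 0.9425
N(−d₂) = N(0.14) = 0.5557;  N(−d₁) = N(-0.22) = 0.4129
P = 358·0.9425·0.5557 − 355·0.9639·0.4129 = 187.5015 − 141.2880 = 46.2135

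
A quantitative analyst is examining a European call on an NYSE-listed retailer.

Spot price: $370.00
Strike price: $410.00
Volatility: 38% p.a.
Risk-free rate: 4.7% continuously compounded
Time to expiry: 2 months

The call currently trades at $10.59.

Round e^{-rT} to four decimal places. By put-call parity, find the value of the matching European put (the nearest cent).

exp(−rT) = exp(−0.047·0.1667) = 0.9922
Put-call parity: C − P = S − K·e^(−rT) = 370 − 410·0.9922 = 370 − 406.8020 = -36.8020
P = C − (C − P) = 10.59 − (-36.8020) = 47.3920

$47.39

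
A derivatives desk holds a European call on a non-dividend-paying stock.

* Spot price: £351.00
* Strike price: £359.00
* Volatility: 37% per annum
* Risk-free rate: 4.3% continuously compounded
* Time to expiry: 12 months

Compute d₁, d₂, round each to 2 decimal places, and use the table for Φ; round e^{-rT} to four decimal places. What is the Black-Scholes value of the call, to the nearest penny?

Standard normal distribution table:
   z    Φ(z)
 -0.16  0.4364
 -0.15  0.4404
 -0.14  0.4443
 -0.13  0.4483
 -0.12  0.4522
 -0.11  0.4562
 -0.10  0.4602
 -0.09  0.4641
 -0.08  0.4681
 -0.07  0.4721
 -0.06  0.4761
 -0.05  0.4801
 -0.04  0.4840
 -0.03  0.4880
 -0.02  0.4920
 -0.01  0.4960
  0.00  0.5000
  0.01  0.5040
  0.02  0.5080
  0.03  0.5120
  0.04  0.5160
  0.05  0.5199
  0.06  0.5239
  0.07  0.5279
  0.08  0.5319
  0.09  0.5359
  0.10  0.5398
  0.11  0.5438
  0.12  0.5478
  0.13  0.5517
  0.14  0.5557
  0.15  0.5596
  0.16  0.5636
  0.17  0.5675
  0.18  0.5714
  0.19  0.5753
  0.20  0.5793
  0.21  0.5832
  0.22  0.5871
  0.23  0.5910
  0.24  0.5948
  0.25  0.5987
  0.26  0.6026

£54.61

σ√T = 0.37 × 1.0000 = 0.3700
d₁ = [ln(351/359) + (0.043 + 0.37²/2)·1] / 0.3700 = [-0.0225 + 0.1114] / 0.3700 = 0.2403 → 0.24
d₂ = d₁ − σ√T = 0.2403 − 0.3700 = -0.1297 → -0.13
e^(−rT) = e^(−0.043·1) = 0.9579
N(d₁) = N(0.24) = 0.5948;  N(d₂) = N(-0.13) = 0.4483
C = 351·0.5948 − 359·0.9579·0.4483 = 208.7748 − 154.1641 = 54.6107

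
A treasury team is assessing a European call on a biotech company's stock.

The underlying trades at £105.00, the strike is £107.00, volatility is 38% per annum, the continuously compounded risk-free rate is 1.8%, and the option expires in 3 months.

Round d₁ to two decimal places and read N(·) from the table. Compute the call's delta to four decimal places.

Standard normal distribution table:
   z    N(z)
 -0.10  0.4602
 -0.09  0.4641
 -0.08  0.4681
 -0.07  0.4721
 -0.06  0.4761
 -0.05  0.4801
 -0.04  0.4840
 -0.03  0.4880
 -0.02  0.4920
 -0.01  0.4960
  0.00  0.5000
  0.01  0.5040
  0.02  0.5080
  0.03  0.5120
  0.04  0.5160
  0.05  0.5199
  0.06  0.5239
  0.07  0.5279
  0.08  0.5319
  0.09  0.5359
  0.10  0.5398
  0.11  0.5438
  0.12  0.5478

T = 0.25;  σ√T = 0.1900
ln(S/K) + (r + σ²/2)T = ln(105/107) + (0.018 + 0.38²/2)·0.25 = -0.0189 + 0.0226 = 0.0037
d₁ = 0.0037 / 0.1900 = 0.0194 which rounds to 0.02
N(d₁) = N(0.02) = 0.5080
Δ_call = N(d₁) = 0.5080

0.5080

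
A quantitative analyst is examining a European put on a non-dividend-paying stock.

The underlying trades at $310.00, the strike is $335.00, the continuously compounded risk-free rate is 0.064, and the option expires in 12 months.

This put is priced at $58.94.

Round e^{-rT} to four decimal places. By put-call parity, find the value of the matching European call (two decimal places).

$54.71

e^(−rT) = e^(−0.064·1) = 0.9380
Put-call parity: C − P = S − K·e^(−rT) = 310 − 335·0.9380 = 310 − 314.2300 = -4.2300
C = P + (C − P) = 58.94 + (-4.2300) = 54.7100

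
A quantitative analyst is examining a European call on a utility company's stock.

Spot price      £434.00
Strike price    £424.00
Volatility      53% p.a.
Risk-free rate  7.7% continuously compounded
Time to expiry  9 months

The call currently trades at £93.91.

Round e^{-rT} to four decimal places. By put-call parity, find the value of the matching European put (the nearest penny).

e^(−rT) = e^(−0.077·0.75) = 0.9439
Put-call parity: C − P = S − K·e^(−rT) = 434 − 424·0.9439 = 434 − 400.2136 = 33.7864
P = C − (C − P) = 93.91 − (33.7864) = 60.1236

£60.12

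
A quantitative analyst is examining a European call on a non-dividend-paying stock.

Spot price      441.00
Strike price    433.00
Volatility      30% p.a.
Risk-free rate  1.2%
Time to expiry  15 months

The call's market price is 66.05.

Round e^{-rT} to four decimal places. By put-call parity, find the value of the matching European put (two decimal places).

51.60

e^(−rT) = e^(−0.012·1.25) = 0.9851
Put-call parity: C − P = S − K·e^(−rT) = 441 − 433·0.9851 = 441 − 426.5483 = 14.4517
P = C − (C − P) = 66.05 − (14.4517) = 51.5983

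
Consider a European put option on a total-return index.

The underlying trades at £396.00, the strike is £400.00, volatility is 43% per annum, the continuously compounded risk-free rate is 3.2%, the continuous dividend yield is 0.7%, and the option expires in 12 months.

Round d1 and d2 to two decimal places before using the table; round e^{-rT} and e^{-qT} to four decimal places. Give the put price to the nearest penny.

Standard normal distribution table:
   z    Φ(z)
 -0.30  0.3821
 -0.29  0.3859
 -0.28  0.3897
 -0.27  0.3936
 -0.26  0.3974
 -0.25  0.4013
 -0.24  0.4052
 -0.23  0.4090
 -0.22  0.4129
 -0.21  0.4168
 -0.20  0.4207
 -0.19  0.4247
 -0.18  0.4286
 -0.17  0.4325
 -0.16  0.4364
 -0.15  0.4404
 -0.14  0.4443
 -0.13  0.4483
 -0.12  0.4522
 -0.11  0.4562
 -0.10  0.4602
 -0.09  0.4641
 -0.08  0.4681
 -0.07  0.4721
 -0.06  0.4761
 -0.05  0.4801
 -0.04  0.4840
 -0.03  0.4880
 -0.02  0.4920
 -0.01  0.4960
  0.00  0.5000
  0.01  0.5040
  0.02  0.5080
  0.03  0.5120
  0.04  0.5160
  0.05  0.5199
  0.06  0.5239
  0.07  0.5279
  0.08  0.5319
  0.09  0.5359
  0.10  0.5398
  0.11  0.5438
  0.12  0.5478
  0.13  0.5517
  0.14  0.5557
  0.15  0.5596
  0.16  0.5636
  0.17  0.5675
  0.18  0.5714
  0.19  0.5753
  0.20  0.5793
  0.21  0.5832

T = 1;  σ√T = 0.4300
ln(S/K) + (r − q + σ²/2)T = ln(396/400) + (0.032 − 0.007 + 0.43²/2)·1 = -0.0101 + 0.1174 = 0.1074
d₁ = 0.1074 / 0.4300 = 0.2498 → 0.25
d₂ = d₁ − σ√T = 0.2498 − 0.4300 = -0.1802 → -0.18
exp(−qT) = exp(−0.007·1) = 0.9930;  exp(−rT) = exp(−0.032·1) = 0.9685
N(−d₂) = N(0.18) = 0.5714;  N(−d₁) = N(-0.25) = 0.4013
P = 400·0.9685·0.5714 − 396·0.9930·0.4013 = 221.3604 − 157.8024 = 63.5580

£63.56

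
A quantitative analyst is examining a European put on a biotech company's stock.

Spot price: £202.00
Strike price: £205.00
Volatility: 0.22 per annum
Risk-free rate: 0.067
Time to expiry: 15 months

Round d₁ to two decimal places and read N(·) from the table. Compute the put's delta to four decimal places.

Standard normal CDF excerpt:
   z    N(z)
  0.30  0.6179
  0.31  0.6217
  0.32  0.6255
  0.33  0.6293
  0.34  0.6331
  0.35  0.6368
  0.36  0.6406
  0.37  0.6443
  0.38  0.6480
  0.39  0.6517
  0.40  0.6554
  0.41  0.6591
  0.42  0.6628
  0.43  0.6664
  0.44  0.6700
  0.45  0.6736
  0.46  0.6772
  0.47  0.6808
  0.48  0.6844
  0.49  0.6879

-0.3446

σ√T = 0.22 × 1.1180 = 0.2460
d₁ = [ln(202/205) + (0.067 + 0.22²/2)·1.25] / 0.2460 = [-0.0147 + 0.1140] / 0.2460 = 0.4035 → 0.40
N(d₁) = N(0.40) = 0.6554
Δ_put = N(d₁) − 1 = 0.6554 − 1 = -0.3446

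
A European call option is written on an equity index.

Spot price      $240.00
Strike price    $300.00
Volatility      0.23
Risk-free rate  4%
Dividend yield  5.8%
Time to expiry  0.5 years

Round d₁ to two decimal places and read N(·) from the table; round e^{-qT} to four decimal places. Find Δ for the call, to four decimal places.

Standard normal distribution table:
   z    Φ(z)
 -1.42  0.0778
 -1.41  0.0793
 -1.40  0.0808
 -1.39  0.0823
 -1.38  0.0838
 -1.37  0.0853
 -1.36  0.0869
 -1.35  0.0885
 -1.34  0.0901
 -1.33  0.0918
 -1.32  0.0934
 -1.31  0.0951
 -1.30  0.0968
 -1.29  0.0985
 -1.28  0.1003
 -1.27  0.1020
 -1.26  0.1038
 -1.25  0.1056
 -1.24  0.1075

T = 0.5;  σ√T = 0.1626
d₁ = [ln(240/300) + (0.04 − 0.058 + 0.23²/2)·0.5] / 0.1626 = [-0.2231 + 0.0042] / 0.1626 = -1.3461 ≈ -1.35
N(d₁) = N(-1.35) = 0.0885
Δ_call = e^(−qT)·N(d₁) = 0.9714·0.0885 = 0.0860

0.0860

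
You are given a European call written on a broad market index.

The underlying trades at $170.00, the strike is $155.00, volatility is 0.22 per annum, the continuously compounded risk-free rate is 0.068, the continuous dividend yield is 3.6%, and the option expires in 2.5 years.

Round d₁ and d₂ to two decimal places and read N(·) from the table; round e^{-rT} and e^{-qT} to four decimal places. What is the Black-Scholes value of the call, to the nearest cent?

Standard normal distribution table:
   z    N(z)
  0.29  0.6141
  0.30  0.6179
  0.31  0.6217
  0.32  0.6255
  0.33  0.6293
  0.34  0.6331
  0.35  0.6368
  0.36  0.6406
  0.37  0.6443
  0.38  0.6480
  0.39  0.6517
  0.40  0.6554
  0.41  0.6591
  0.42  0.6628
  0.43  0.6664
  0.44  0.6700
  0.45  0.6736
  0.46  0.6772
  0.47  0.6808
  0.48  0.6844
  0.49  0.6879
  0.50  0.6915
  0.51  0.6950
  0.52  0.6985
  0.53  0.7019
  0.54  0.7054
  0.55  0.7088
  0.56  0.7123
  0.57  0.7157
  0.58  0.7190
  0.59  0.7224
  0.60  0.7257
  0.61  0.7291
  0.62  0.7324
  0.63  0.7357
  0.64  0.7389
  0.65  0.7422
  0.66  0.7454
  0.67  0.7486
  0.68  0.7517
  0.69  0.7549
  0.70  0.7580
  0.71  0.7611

σ√T = 0.22·√2.5 = 0.3479
d₁ = [ln(170/155) + (0.068 − 0.036 + 0.22²/2)·2.5] / 0.3479 = [0.0924 + 0.1405] / 0.3479 = 0.6695 → 0.67
d₂ = d₁ − σ√T = 0.6695 − 0.3479 = 0.3216 → 0.32
e^(−qT) = e^(−0.036·2.5) = 0.9139;  e^(−rT) = e^(−0.068·2.5) = 0.8437
C = 170·0.9139·N(0.67) − 155·0.8437·N(0.32) = 170·0.9139·0.7486 − 155·0.8437·0.6255 = 116.3047 − 81.7988 = 34.5059

$34.51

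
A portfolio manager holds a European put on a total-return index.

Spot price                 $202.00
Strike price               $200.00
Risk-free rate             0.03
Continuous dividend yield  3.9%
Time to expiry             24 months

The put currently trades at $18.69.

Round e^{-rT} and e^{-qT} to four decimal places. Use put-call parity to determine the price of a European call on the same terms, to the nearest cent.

$17.18

exp(−qT) = exp(−0.039·2) = 0.9250;  exp(−rT) = exp(−0.03·2) = 0.9418
Put-call parity: C − P = S·e^(−qT) − K·e^(−rT) = 202·0.9250 − 200·0.9418 = 186.8500 − 188.3600 = -1.5100
C = P + (C − P) = 18.69 + (-1.5100) = 17.1800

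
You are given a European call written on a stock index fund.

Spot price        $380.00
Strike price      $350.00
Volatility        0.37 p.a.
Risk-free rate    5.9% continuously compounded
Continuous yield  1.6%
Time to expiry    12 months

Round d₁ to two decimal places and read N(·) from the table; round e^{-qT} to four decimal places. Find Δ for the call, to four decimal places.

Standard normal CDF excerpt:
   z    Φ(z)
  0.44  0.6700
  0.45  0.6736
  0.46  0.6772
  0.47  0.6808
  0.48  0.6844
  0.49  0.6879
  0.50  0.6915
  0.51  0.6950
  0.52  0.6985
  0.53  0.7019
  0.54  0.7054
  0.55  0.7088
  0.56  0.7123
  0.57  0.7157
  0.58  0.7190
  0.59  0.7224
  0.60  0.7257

0.6874

σ√T = 0.37 × 1.0000 = 0.3700
d₁ = [ln(380/350) + (0.059 − 0.016 + 0.37²/2)·1] / 0.3700 = [0.0822 + 0.1114] / 0.3700 = 0.5235 → 0.52
N(d₁) = N(0.52) = 0.6985
Δ_call = e^(−qT)·N(d₁) = 0.9841·0.6985 = 0.6874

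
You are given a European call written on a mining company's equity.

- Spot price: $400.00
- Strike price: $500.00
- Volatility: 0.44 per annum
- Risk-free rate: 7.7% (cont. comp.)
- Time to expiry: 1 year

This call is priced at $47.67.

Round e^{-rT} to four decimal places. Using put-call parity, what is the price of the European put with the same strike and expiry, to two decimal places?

exp(−rT) = exp(−0.077·1) = 0.9259
Put-call parity: C − P = S − K·e^(−rT) = 400 − 500·0.9259 = 400 − 462.9500 = -62.9500
P = C − (C − P) = 47.67 − (-62.9500) = 110.6200

$110.62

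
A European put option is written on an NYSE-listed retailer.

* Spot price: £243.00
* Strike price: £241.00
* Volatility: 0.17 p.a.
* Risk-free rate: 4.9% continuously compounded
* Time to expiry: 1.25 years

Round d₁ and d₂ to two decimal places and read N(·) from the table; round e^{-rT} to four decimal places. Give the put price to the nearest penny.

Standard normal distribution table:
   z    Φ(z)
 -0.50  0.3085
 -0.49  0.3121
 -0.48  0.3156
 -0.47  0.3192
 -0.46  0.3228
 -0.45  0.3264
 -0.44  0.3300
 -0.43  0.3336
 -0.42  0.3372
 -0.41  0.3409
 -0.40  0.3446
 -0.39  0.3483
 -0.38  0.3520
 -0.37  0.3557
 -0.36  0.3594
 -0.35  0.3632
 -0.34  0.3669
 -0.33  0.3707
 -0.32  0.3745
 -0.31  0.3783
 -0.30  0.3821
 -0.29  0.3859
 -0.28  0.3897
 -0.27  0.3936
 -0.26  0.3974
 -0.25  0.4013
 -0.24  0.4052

£10.78

T = 1.25;  σ√T = 0.1901
d₁ = [ln(243/241) + (0.049 + ½·0.17²)·1.25] / (σ√T) = (0.0083 + 0.0793) / 0.1901 = 0.4608 ⇒ 0.46
d₂ = 0.4608 − 0.1901 = 0.2707 ⇒ 0.27
e^(−rT) = e^(−0.049·1.25) = 0.9406
P = 241·0.9406·N(-0.27) − 243·N(-0.46) = 241·0.9406·0.3936 − 243·0.3228 = 89.2231 − 78.4404 = 10.7827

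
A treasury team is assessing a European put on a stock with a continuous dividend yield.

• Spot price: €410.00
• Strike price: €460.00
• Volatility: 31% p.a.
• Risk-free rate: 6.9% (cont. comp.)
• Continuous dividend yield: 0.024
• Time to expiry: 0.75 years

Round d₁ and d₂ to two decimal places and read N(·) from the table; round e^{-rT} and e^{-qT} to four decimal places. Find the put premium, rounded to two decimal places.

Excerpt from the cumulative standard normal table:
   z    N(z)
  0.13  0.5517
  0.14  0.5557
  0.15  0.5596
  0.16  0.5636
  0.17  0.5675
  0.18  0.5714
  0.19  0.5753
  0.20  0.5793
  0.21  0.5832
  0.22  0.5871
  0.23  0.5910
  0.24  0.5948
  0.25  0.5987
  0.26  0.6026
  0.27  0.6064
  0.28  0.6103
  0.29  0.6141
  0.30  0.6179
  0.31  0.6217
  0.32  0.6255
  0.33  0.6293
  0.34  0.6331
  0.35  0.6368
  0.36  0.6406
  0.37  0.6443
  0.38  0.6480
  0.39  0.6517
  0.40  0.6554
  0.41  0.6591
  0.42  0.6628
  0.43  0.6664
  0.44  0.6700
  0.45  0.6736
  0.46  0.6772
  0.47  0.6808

σ√T = 0.31·√0.75 = 0.2685
d₁ = [ln(410/460) + (0.069 − 0.024 + 0.31²/2)·0.75] / 0.2685 = [-0.1151 + 0.0698] / 0.2685 = -0.1687 → -0.17
d₂ = d₁ − σ√T = -0.1687 − 0.2685 = -0.4371 → -0.44
exp(−qT) = exp(−0.024·0.75) = 0.9822;  exp(−rT) = exp(−0.069·0.75) = 0.9496
P = 460·0.9496·N(0.44) − 410·0.9822·N(0.17) = 460·0.9496·0.6700 − 410·0.9822·0.5675 = 292.6667 − 228.5334 = 64.1333

€64.13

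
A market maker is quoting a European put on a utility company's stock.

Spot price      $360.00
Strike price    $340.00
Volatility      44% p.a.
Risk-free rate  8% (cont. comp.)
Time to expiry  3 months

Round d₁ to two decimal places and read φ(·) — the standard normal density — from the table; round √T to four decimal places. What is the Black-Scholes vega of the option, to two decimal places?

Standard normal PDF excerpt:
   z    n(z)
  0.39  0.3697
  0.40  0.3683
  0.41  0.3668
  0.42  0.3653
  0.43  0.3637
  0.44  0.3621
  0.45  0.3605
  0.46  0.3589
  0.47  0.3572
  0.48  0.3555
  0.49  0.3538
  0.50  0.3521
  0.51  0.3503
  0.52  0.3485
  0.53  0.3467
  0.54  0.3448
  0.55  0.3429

σ√T = 0.44·√0.25 = 0.2200
d₁ = [ln(360/340) + (0.08 + ½·0.44²)·0.25] / (σ√T) = (0.0572 + 0.0442) / 0.2200 = 0.4607 → 0.46
√T = √0.25 = 0.5000
φ(d₁) = φ(0.46) = 0.3589
vega = S·φ(d₁)·√T = 360·0.3589·0.5000 = 64.6020

64.60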